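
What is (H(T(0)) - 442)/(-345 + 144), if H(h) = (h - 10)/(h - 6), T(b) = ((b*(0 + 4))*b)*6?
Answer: 1321/603 ≈ 2.1907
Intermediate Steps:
T(b) = 24*b**2 (T(b) = ((b*4)*b)*6 = ((4*b)*b)*6 = (4*b**2)*6 = 24*b**2)
H(h) = (-10 + h)/(-6 + h)
(H(T(0)) - 442)/(-345 + 144) = ((-10 + 24*0**2)/(-6 + 24*0**2) - 442)/(-345 + 144) = ((-10 + 24*0)/(-6 + 24*0) - 442)/(-201) = ((-10 + 0)/(-6 + 0) - 442)*(-1/201) = (-10/(-6) - 442)*(-1/201) = (-1/6*(-10) - 442)*(-1/201) = (5/3 - 442)*(-1/201) = -1321/3*(-1/201) = 1321/603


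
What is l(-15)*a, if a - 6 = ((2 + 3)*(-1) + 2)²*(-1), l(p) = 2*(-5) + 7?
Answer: 9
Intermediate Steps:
l(p) = -3 (l(p) = -10 + 7 = -3)
a = -3 (a = 6 + ((2 + 3)*(-1) + 2)²*(-1) = 6 + (5*(-1) + 2)²*(-1) = 6 + (-5 + 2)²*(-1) = 6 + (-3)²*(-1) = 6 + 9*(-1) = 6 - 9 = -3)
l(-15)*a = -3*(-3) = 9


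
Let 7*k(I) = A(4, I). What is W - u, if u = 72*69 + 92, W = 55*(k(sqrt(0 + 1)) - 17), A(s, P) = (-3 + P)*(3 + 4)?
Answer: -6105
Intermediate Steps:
A(s, P) = -21 + 7*P (A(s, P) = (-3 + P)*7 = -21 + 7*P)
k(I) = -3 + I (k(I) = (-21 + 7*I)/7 = -3 + I)
W = -1045 (W = 55*((-3 + sqrt(0 + 1)) - 17) = 55*((-3 + sqrt(1)) - 17) = 55*((-3 + 1) - 17) = 55*(-2 - 17) = 55*(-19) = -1045)
u = 5060 (u = 4968 + 92 = 5060)
W - u = -1045 - 1*5060 = -1045 - 5060 = -6105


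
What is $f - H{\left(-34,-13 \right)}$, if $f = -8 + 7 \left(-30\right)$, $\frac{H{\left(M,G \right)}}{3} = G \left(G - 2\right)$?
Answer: $-803$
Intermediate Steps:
$H{\left(M,G \right)} = 3 G \left(-2 + G\right)$ ($H{\left(M,G \right)} = 3 G \left(G - 2\right) = 3 G \left(-2 + G\right)$)
$f = -218$ ($f = -8 - 210 = -218$)
$f - H{\left(-34,-13 \right)} = -218 - 3 \left(-13\right) \left(-2 - 13\right) = -218 - 3 \left(-13\right) \left(-15\right) = -218 - 585 = -803$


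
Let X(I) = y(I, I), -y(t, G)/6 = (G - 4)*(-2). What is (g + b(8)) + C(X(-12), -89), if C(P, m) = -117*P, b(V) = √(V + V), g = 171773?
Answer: 194241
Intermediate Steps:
y(t, G) = -48 + 12*G (y(t, G) = -6*(G - 4)*(-2) = -6*(-4 + G)*(-2) = -6*(8 - 2*G) = -48 + 12*G)
X(I) = -48 + 12*I
b(V) = √2*√V (b(V) = √(2*V) = √2*√V)
(g + b(8)) + C(X(-12), -89) = (171773 + √2*√8) - 117*(-48 + 12*(-12)) = (171773 + √2*(2*√2)) - 117*(-48 - 144) = (171773 + 4) - 117*(-192) = 171777 + 22464 = 194241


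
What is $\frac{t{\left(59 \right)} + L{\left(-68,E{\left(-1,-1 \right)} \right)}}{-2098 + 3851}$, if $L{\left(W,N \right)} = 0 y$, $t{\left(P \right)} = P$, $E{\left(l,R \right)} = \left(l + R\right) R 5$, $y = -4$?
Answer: $\frac{59}{1753} \approx 0.033657$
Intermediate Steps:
$E{\left(l,R \right)} = 5 R \left(R + l\right)$ ($E{\left(l,R \right)} = \left(R + l\right) R 5 = R \left(R + l\right) 5 = 5 R \left(R + l\right)$)
$L{\left(W,N \right)} = 0$ ($L{\left(W,N \right)} = 0 \left(-4\right) = 0$)
$\frac{t{\left(59 \right)} + L{\left(-68,E{\left(-1,-1 \right)} \right)}}{-2098 + 3851} = \frac{59 + 0}{-2098 + 3851} = \frac{59}{1753}$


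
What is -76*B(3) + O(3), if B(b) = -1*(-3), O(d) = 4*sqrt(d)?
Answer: -228 + 4*sqrt(3) ≈ -221.07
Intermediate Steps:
B(b) = 3
-76*B(3) + O(3) = -76*3 + 4*sqrt(3) = -228 + 4*sqrt(3)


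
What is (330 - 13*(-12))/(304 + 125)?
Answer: 162/143 ≈ 1.1329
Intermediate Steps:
(330 - 13*(-12))/(304 + 125) = (330 + 156)/429 = 486*(1/429) = 162/143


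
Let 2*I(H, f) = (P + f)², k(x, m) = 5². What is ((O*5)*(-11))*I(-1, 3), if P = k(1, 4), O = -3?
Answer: 64680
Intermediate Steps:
k(x, m) = 25
P = 25
I(H, f) = (25 + f)²/2
((O*5)*(-11))*I(-1, 3) = (-3*5*(-11))*((25 + 3)²/2) = (-15*(-11))*((½)*28²) = 165*((½)*784) = 165*392 = 64680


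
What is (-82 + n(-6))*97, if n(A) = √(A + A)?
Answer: -7954 + 194*I*√3 ≈ -7954.0 + 336.02*I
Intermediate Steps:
n(A) = √2*√A (n(A) = √(2*A) = √2*√A)
(-82 + n(-6))*97 = (-82 + √2*√(-6))*97 = (-82 + √2*(I*√6))*97 = (-82 + 2*I*√3)*97 = -7954 + 194*I*√3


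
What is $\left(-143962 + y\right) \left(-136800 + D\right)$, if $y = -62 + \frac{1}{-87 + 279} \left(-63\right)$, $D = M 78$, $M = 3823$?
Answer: $- \frac{743829197229}{32} \approx -2.3245 \cdot 10^{10}$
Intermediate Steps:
$D = 298194$ ($D = 3823 \cdot 78 = 298194$)
$y = - \frac{3989}{64}$ ($y = -62 + \frac{1}{192} \left(-63\right) = -62 - \frac{21}{64} = - \frac{3989}{64} \approx -62.328$)
$\left(-143962 + y\right) \left(-136800 + D\right) = \left(-143962 - \frac{3989}{64}\right) \left(-136800 + 298194\right) = \left(- \frac{9217557}{64}\right) 161394 = - \frac{743829197229}{32}$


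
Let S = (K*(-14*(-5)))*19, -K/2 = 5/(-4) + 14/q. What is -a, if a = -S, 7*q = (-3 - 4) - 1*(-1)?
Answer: 140315/3 ≈ 46772.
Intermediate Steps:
q = -6/7 (q = ((-3 - 4) - 1*(-1))/7 = (-7 + 1)/7 = (⅐)*(-6) = -6/7 ≈ -0.85714)
K = 211/6 (K = -2*(5/(-4) + 14/(-6/7)) = -2*(5*(-¼) + 14*(-7/6)) = -2*(-5/4 - 49/3) = -2*(-211/12) = 211/6 ≈ 35.167)
S = 140315/3 (S = (211*(-14*(-5))/6)*19 = ((211/6)*70)*19 = (7385/3)*19 = 140315/3 ≈ 46772.)
a = -140315/3 (a = -1*140315/3 = -140315/3 ≈ -46772.)
-a = -1*(-140315/3) = 140315/3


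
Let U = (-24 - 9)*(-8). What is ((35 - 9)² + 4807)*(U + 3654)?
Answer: 21482394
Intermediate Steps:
U = 264 (U = -33*(-8) = 264)
((35 - 9)² + 4807)*(U + 3654) = ((35 - 9)² + 4807)*(264 + 3654) = (26² + 4807)*3918 = (676 + 4807)*3918 = 5483*3918 = 21482394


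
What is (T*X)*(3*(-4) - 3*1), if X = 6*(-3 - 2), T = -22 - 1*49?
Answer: -31950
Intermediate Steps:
T = -71 (T = -22 - 49 = -71)
X = -30 (X = 6*(-5) = -30)
(T*X)*(3*(-4) - 3*1) = (-71*(-30))*(3*(-4) - 3*1) = 2130*(-12 - 3) = 2130*(-15) = -31950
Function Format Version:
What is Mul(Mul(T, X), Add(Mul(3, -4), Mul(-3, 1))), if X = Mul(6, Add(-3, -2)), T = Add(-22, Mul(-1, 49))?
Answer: -31950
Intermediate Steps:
T = -71 (T = Add(-22, -49) = -71)
X = -30 (X = Mul(6, -5) = -30)
Mul(Mul(T, X), Add(Mul(3, -4), Mul(-3, 1))) = Mul(Mul(-71, -30), Add(Mul(3, -4), Mul(-3, 1))) = Mul(2130, Add(-12, -3)) = Mul(2130, -15) = -31950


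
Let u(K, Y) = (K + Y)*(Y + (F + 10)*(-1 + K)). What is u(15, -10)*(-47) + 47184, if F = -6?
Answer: 36374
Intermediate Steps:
u(K, Y) = (K + Y)*(-4 + Y + 4*K) (u(K, Y) = (K + Y)*(Y + (-6 + 10)*(-1 + K)) = (K + Y)*(Y + 4*(-1 + K)) = (K + Y)*(Y + (-4 + 4*K)) = (K + Y)*(-4 + Y + 4*K))
u(15, -10)*(-47) + 47184 = ((-10)² - 4*15 - 4*(-10) + 4*15² + 5*15*(-10))*(-47) + 47184 = (100 - 60 + 40 + 4*225 - 750)*(-47) + 47184 = (100 - 60 + 40 + 900 - 750)*(-47) + 47184 = 230*(-47) + 47184 = -10810 + 47184 = 36374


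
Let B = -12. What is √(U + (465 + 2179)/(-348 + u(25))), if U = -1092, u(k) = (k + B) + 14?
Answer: 2*I*√28342374/321 ≈ 33.17*I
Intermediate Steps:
u(k) = 2 + k (u(k) = (k - 12) + 14 = (-12 + k) + 14 = 2 + k)
√(U + (465 + 2179)/(-348 + u(25))) = √(-1092 + (465 + 2179)/(-348 + (2 + 25))) = √(-1092 + 2644/(-348 + 27)) = √(-1092 + 2644/(-321)) = √(-1092 + 2644*(-1/321)) = √(-1092 - 2644/321) = √(-353176/321) = 2*I*√28342374/321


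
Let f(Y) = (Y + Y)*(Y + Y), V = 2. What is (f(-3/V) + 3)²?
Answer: 144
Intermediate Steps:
f(Y) = 4*Y² (f(Y) = (2*Y)*(2*Y) = 4*Y²)
(f(-3/V) + 3)² = (4*(-3/2)² + 3)² = (4*(9/4) + 3)² = (9 + 3)² = 12² = 144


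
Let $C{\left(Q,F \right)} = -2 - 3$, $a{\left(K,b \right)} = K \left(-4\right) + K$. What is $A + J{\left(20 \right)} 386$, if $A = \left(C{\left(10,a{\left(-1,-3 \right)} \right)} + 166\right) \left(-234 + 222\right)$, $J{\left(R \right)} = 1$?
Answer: $-1546$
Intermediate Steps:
$a{\left(K,b \right)} = - 3 K$ ($a{\left(K,b \right)} = - 4 K + K = - 3 K$)
$C{\left(Q,F \right)} = -5$
$A = -1932$ ($A = \left(-5 + 166\right) \left(-234 + 222\right) = 161 \left(-12\right) = -1932$)
$A + J{\left(20 \right)} 386 = -1932 + 1 \cdot 386 = -1932 + 386 = -1546$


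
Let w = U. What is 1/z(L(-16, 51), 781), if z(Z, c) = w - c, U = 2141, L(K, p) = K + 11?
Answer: 1/1360 ≈ 0.00073529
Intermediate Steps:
L(K, p) = 11 + K
w = 2141
z(Z, c) = 2141 - c
1/z(L(-16, 51), 781) = 1/(2141 - 1*781) = 1/(2141 - 781) = 1/1360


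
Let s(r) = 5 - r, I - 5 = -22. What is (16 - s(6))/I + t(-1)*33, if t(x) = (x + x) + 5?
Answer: 98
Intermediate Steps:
I = -17 (I = 5 - 22 = -17)
t(x) = 5 + 2*x (t(x) = 2*x + 5 = 5 + 2*x)
(16 - s(6))/I + t(-1)*33 = (16 - (5 - 1*6))/(-17) + (5 + 2*(-1))*33 = (16 - (5 - 6))*(-1/17) + (5 - 2)*33 = (16 - 1*(-1))*(-1/17) + 3*33 = (16 + 1)*(-1/17) + 99 = 17*(-1/17) + 99 = -1 + 99 = 98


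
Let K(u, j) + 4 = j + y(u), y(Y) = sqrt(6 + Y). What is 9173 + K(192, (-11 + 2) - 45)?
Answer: 9115 + 3*sqrt(22) ≈ 9129.1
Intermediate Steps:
K(u, j) = -4 + j + sqrt(6 + u) (K(u, j) = -4 + (j + sqrt(6 + u)) = -4 + j + sqrt(6 + u))
9173 + K(192, (-11 + 2) - 45) = 9173 + (-4 + ((-11 + 2) - 45) + sqrt(6 + 192)) = 9173 + (-4 + (-9 - 45) + sqrt(198)) = 9173 + (-4 - 54 + 3*sqrt(22)) = 9173 + (-58 + 3*sqrt(22)) = 9115 + 3*sqrt(22)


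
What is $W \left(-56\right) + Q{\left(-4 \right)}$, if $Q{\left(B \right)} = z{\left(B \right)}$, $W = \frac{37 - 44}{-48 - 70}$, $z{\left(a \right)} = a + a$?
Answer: $- \frac{668}{59} \approx -11.322$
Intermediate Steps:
$z{\left(a \right)} = 2 a$
$W = \frac{7}{118}$ ($W = - \frac{7}{-118} = \left(-7\right) \left(- \frac{1}{118}\right) = \frac{7}{118} \approx 0.059322$)
$Q{\left(B \right)} = 2 B$
$W \left(-56\right) + Q{\left(-4 \right)} = \frac{7}{118} \left(-56\right) + 2 \left(-4\right) = - \frac{196}{59} - 8 = - \frac{668}{59}$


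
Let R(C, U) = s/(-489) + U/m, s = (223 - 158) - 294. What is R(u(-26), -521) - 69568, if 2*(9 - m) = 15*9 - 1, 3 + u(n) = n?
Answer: -1972819565/28362 ≈ -69559.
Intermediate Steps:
u(n) = -3 + n
s = -229 (s = 65 - 294 = -229)
m = -58 (m = 9 - (15*9 - 1)/2 = 9 - (135 - 1)/2 = 9 - ½*134 = 9 - 67 = -58)
R(C, U) = 229/489 - U/58 (R(C, U) = -229/(-489) + U/(-58) = -229*(-1/489) + U*(-1/58) = 229/489 - U/58)
R(u(-26), -521) - 69568 = (229/489 - 1/58*(-521)) - 69568 = (229/489 + 521/58) - 69568 = 268051/28362 - 69568 = -1972819565/28362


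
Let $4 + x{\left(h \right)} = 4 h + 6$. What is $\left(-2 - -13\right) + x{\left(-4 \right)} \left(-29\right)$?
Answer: $417$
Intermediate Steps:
$x{\left(h \right)} = 2 + 4 h$ ($x{\left(h \right)} = -4 + \left(4 h + 6\right) = -4 + \left(6 + 4 h\right) = 2 + 4 h$)
$\left(-2 - -13\right) + x{\left(-4 \right)} \left(-29\right) = \left(-2 - -13\right) + \left(2 + 4 \left(-4\right)\right) \left(-29\right) = \left(-2 + 13\right) + \left(2 - 16\right) \left(-29\right) = 11 - -406 = 11 + 406 = 417$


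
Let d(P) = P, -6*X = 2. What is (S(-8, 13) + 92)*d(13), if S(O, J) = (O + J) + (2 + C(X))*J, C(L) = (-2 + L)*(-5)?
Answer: 10712/3 ≈ 3570.7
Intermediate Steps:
X = -⅓ (X = -⅙*2 = -⅓ ≈ -0.33333)
C(L) = 10 - 5*L
S(O, J) = O + 44*J/3 (S(O, J) = (O + J) + (2 + (10 - 5*(-⅓)))*J = (J + O) + (2 + (10 + 5/3))*J = (J + O) + (2 + 35/3)*J = (J + O) + 41*J/3 = O + 44*J/3)
(S(-8, 13) + 92)*d(13) = ((-8 + (44/3)*13) + 92)*13 = ((-8 + 572/3) + 92)*13 = (548/3 + 92)*13 = (824/3)*13 = 10712/3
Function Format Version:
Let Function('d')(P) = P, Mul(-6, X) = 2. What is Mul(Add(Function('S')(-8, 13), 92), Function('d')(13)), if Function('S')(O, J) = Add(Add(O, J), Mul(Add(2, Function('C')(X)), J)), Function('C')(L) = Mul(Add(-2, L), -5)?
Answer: Rational(10712, 3) ≈ 3570.7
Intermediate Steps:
X = Rational(-1, 3) (X = Mul(Rational(-1, 6), 2) = Rational(-1, 3) ≈ -0.33333)
Function('C')(L) = Add(10, Mul(-5, L))
Function('S')(O, J) = Add(O, Mul(Rational(44, 3), J)) (Function('S')(O, J) = Add(Add(O, J), Mul(Add(2, Add(10, Mul(-5, Rational(-1, 3)))), J)) = Add(Add(J, O), Mul(Add(2, Add(10, Rational(5, 3))), J)) = Add(Add(J, O), Mul(Add(2, Rational(35, 3)), J)) = Add(Add(J, O), Mul(Rational(41, 3), J)) = Add(O, Mul(Rational(44, 3), J)))
Mul(Add(Function('S')(-8, 13), 92), Function('d')(13)) = Mul(Add(Add(-8, Mul(Rational(44, 3), 13)), 92), 13) = Mul(Add(Add(-8, Rational(572, 3)), 92), 13) = Mul(Add(Rational(548, 3), 92), 13) = Mul(Rational(824, 3), 13) = Rational(10712, 3)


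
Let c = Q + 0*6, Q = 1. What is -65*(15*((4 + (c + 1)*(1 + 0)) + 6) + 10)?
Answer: -12350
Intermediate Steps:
c = 1 (c = 1 + 0*6 = 1 + 0 = 1)
-65*(15*((4 + (c + 1)*(1 + 0)) + 6) + 10) = -65*(15*((4 + (1 + 1)*(1 + 0)) + 6) + 10) = -65*(15*((4 + 2*1) + 6) + 10) = -65*(15*((4 + 2) + 6) + 10) = -65*(15*(6 + 6) + 10) = -65*(15*12 + 10) = -65*(180 + 10) = -65*190 = -12350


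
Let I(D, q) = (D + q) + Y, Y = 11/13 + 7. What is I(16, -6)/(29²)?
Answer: 8/377 ≈ 0.021220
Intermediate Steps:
Y = 102/13 (Y = 11*(1/13) + 7 = 11/13 + 7 = 102/13 ≈ 7.8462)
I(D, q) = 102/13 + D + q (I(D, q) = (D + q) + 102/13 = 102/13 + D + q)
I(16, -6)/(29²) = (102/13 + 16 - 6)/(29²) = (232/13)/841 = (232/13)*(1/841) = 8/377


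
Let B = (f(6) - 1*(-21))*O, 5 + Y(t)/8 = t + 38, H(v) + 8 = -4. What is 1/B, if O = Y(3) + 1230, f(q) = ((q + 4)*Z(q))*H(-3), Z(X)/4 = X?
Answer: -1/4339962 ≈ -2.3042e-7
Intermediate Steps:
H(v) = -12 (H(v) = -8 - 4 = -12)
Y(t) = 264 + 8*t (Y(t) = -40 + 8*(t + 38) = -40 + 8*(38 + t) = -40 + (304 + 8*t) = 264 + 8*t)
Z(X) = 4*X
f(q) = -48*q*(4 + q) (f(q) = ((q + 4)*(4*q))*(-12) = ((4 + q)*(4*q))*(-12) = (4*q*(4 + q))*(-12) = -48*q*(4 + q))
O = 1518 (O = (264 + 8*3) + 1230 = (264 + 24) + 1230 = 288 + 1230 = 1518)
B = -4339962 (B = (-48*6*(4 + 6) - 1*(-21))*1518 = (-48*6*10 + 21)*1518 = (-2880 + 21)*1518 = -2859*1518 = -4339962)
1/B = 1/(-4339962) = -1/4339962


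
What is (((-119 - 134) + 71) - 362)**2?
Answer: 295936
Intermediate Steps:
(((-119 - 134) + 71) - 362)**2 = ((-253 + 71) - 362)**2 = (-182 - 362)**2 = (-544)**2 = 295936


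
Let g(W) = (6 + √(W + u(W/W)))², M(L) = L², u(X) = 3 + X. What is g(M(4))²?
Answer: 6016 + 2688*√5 ≈ 12027.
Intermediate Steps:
g(W) = (6 + √(4 + W))² (g(W) = (6 + √(W + (3 + W/W)))² = (6 + √(W + (3 + 1)))² = (6 + √(W + 4))² = (6 + √(4 + W))²)
g(M(4))² = ((6 + √(4 + 4²))²)² = ((6 + √(4 + 16))²)² = ((6 + √20)²)² = ((6 + 2*√5)²)² = (6 + 2*√5)⁴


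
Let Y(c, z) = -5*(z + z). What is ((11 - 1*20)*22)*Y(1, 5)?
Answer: 9900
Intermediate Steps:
Y(c, z) = -10*z
((11 - 1*20)*22)*Y(1, 5) = ((11 - 1*20)*22)*(-10*5) = ((11 - 20)*22)*(-50) = -9*22*(-50) = -198*(-50) = 9900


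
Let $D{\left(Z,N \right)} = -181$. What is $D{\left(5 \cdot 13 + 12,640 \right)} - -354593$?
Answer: $354412$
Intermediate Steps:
$D{\left(5 \cdot 13 + 12,640 \right)} - -354593 = -181 - -354593 = -181 + 354593 = 354412$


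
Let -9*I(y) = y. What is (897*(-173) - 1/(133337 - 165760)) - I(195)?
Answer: -15092193191/97269 ≈ -1.5516e+5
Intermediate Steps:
I(y) = -y/9
(897*(-173) - 1/(133337 - 165760)) - I(195) = (897*(-173) - 1/(133337 - 165760)) - (-1)*195/9 = (-155181 - 1/(-32423)) - 1*(-65/3) = (-155181 - 1*(-1/32423)) + 65/3 = (-155181 + 1/32423) + 65/3 = -5031433562/32423 + 65/3 = -15092193191/97269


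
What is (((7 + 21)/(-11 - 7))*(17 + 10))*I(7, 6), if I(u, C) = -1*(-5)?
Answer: -210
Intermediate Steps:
I(u, C) = 5
(((7 + 21)/(-11 - 7))*(17 + 10))*I(7, 6) = (((7 + 21)/(-11 - 7))*(17 + 10))*5 = ((28/(-18))*27)*5 = ((28*(-1/18))*27)*5 = -14/9*27*5 = -42*5 = -210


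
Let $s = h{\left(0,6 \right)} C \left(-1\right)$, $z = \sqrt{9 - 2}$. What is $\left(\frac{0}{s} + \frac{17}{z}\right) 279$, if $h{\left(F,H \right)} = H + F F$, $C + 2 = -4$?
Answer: $\frac{4743 \sqrt{7}}{7} \approx 1792.7$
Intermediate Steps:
$C = -6$ ($C = -2 - 4 = -6$)
$h{\left(F,H \right)} = H + F^{2}$
$z = \sqrt{7} \approx 2.6458$
$s = 36$ ($s = \left(6 + 0^{2}\right) \left(-6\right) \left(-1\right) = \left(6 + 0\right) \left(-6\right) \left(-1\right) = 6 \left(-6\right) \left(-1\right) = \left(-36\right) \left(-1\right) = 36$)
$\left(\frac{0}{s} + \frac{17}{z}\right) 279 = \left(\frac{0}{36} + \frac{17}{\sqrt{7}}\right) 279 = \left(0 \cdot \frac{1}{36} + 17 \frac{\sqrt{7}}{7}\right) 279 = \left(0 + \frac{17 \sqrt{7}}{7}\right) 279 = \frac{17 \sqrt{7}}{7} \cdot 279 = \frac{4743 \sqrt{7}}{7}$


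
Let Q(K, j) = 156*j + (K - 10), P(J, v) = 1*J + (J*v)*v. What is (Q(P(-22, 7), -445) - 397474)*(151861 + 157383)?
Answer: -144727428976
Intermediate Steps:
P(J, v) = J + J*v²
Q(K, j) = -10 + K + 156*j (Q(K, j) = 156*j + (-10 + K) = -10 + K + 156*j)
(Q(P(-22, 7), -445) - 397474)*(151861 + 157383) = ((-10 - 22*(1 + 7²) + 156*(-445)) - 397474)*(151861 + 157383) = ((-10 - 22*(1 + 49) - 69420) - 397474)*309244 = ((-10 - 22*50 - 69420) - 397474)*309244 = ((-10 - 1100 - 69420) - 397474)*309244 = (-70530 - 397474)*309244 = -468004*309244 = -144727428976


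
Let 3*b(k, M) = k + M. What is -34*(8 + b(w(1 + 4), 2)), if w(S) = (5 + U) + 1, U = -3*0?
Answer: -1088/3 ≈ -362.67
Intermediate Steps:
U = 0
w(S) = 6 (w(S) = (5 + 0) + 1 = 5 + 1 = 6)
b(k, M) = M/3 + k/3 (b(k, M) = (k + M)/3 = (M + k)/3 = M/3 + k/3)
-34*(8 + b(w(1 + 4), 2)) = -34*(8 + ((⅓)*2 + (⅓)*6)) = -34*(8 + (⅔ + 2)) = -34*(8 + 8/3) = -34*32/3 = -1*1088/3 = -1088/3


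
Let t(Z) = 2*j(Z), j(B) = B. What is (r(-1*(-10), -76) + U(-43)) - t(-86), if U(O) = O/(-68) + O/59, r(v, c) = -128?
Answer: 176141/4012 ≈ 43.904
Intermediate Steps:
U(O) = 9*O/4012 (U(O) = O*(-1/68) + O*(1/59) = -O/68 + O/59 = 9*O/4012)
t(Z) = 2*Z
(r(-1*(-10), -76) + U(-43)) - t(-86) = (-128 + (9/4012)*(-43)) - 2*(-86) = (-128 - 387/4012) - 1*(-172) = -513923/4012 + 172 = 176141/4012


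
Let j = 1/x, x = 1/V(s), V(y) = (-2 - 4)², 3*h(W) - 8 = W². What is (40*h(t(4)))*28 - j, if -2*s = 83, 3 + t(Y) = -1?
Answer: 8924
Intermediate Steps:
t(Y) = -4 (t(Y) = -3 - 1 = -4)
s = -83/2 (s = -½*83 = -83/2 ≈ -41.500)
h(W) = 8/3 + W²/3
V(y) = 36 (V(y) = (-6)² = 36)
x = 1/36 ≈ 0.027778
j = 36 (j = 1/(1/36) = 36)
(40*h(t(4)))*28 - j = (40*(8/3 + (⅓)*(-4)²))*28 - 1*36 = (40*(8/3 + (⅓)*16))*28 - 36 = (40*(8/3 + 16/3))*28 - 36 = (40*8)*28 - 36 = 320*28 - 36 = 8960 - 36 = 8924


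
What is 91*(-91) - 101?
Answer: -8382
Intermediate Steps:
91*(-91) - 101 = -8281 - 101 = -8382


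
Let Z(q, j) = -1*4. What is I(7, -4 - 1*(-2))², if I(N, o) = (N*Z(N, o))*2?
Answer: 3136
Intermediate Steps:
Z(q, j) = -4
I(N, o) = -8*N (I(N, o) = (N*(-4))*2 = -4*N*2 = -8*N)
I(7, -4 - 1*(-2))² = (-8*7)² = (-56)² = 3136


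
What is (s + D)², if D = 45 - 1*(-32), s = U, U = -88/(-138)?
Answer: 28697449/4761 ≈ 6027.6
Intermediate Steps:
U = 44/69 (U = -88*(-1/138) = 44/69 ≈ 0.63768)
s = 44/69 ≈ 0.63768
D = 77 (D = 45 + 32 = 77)
(s + D)² = (44/69 + 77)² = (5357/69)² = 28697449/4761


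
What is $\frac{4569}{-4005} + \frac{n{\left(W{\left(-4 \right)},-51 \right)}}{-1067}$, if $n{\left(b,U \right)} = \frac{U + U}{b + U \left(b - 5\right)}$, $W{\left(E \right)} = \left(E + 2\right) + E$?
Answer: $- \frac{60117439}{52704465} \approx -1.1407$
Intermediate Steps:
$W{\left(E \right)} = 2 + 2 E$ ($W{\left(E \right)} = \left(2 + E\right) + E = 2 + 2 E$)
$n{\left(b,U \right)} = \frac{2 U}{b + U \left(-5 + b\right)}$
$\frac{4569}{-4005} + \frac{n{\left(W{\left(-4 \right)},-51 \right)}}{-1067} = \frac{4569}{-4005} + \frac{2 \left(-51\right) \frac{1}{\left(2 + 2 \left(-4\right)\right) - -255 - 51 \left(2 + 2 \left(-4\right)\right)}}{-1067} = 4569 \left(- \frac{1}{4005}\right) + 2 \left(-51\right) \frac{1}{\left(2 - 8\right) + 255 - 51 \left(2 - 8\right)} \left(- \frac{1}{1067}\right) = - \frac{1523}{1335} + 2 \left(-51\right) \frac{1}{-6 + 255 - -306} \left(- \frac{1}{1067}\right) = - \frac{1523}{1335} + 2 \left(-51\right) \frac{1}{-6 + 255 + 306} \left(- \frac{1}{1067}\right) = - \frac{1523}{1335} + 2 \left(-51\right) \frac{1}{555} \left(- \frac{1}{1067}\right) = - \frac{1523}{1335} - - \frac{34}{197395} = - \frac{1523}{1335} + \frac{34}{197395} = - \frac{60117439}{52704465}$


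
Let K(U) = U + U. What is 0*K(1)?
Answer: 0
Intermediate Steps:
K(U) = 2*U
0*K(1) = 0*(2*1) = 0*2 = 0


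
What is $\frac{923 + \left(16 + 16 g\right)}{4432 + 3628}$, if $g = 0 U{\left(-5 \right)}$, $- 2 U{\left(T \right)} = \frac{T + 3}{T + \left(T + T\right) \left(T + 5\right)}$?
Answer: $\frac{939}{8060} \approx 0.1165$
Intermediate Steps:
$U{\left(T \right)} = - \frac{3 + T}{2 \left(T + 2 T \left(5 + T\right)\right)}$ ($U{\left(T \right)} = - \frac{\left(T + 3\right) \frac{1}{T + \left(T + T\right) \left(T + 5\right)}}{2} = - \frac{\left(3 + T\right) \frac{1}{T + 2 T \left(5 + T\right)}}{2} = - \frac{\frac{1}{T + 2 T \left(5 + T\right)} \left(3 + T\right)}{2} = - \frac{3 + T}{2 \left(T + 2 T \left(5 + T\right)\right)}$)
$g = 0$ ($g = 0 \frac{-3 - -5}{2 \left(-5\right) \left(11 + 2 \left(-5\right)\right)} = 0 \cdot \frac{1}{2} \left(- \frac{1}{5}\right) \frac{1}{11 - 10} \left(-3 + 5\right) = 0 \cdot \frac{1}{2} \left(- \frac{1}{5}\right) 1^{-1} \cdot 2 = 0 \cdot \frac{1}{2} \left(- \frac{1}{5}\right) 1 \cdot 2 = 0 \left(- \frac{1}{5}\right) = 0$)
$\frac{923 + \left(16 + 16 g\right)}{4432 + 3628} = \frac{923 + \left(16 + 16 \cdot 0\right)}{4432 + 3628} = \frac{923 + \left(16 + 0\right)}{8060} = \left(923 + 16\right) \frac{1}{8060} = 939 \cdot \frac{1}{8060} = \frac{939}{8060}$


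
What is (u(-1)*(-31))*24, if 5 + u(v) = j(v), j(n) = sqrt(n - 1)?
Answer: 3720 - 744*I*sqrt(2) ≈ 3720.0 - 1052.2*I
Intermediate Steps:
j(n) = sqrt(-1 + n)
u(v) = -5 + sqrt(-1 + v)
(u(-1)*(-31))*24 = ((-5 + sqrt(-1 - 1))*(-31))*24 = ((-5 + sqrt(-2))*(-31))*24 = ((-5 + I*sqrt(2))*(-31))*24 = (155 - 31*I*sqrt(2))*24 = 3720 - 744*I*sqrt(2)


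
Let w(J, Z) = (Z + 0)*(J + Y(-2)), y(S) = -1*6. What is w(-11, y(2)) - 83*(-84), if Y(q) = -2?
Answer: 7050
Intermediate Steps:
y(S) = -6
w(J, Z) = Z*(-2 + J) (w(J, Z) = (Z + 0)*(J - 2) = Z*(-2 + J))
w(-11, y(2)) - 83*(-84) = -6*(-2 - 11) - 83*(-84) = -6*(-13) + 6972 = 78 + 6972 = 7050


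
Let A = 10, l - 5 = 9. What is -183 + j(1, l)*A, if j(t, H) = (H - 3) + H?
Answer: 67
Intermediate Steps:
l = 14 (l = 5 + 9 = 14)
j(t, H) = -3 + 2*H (j(t, H) = (-3 + H) + H = -3 + 2*H)
-183 + j(1, l)*A = -183 + (-3 + 2*14)*10 = -183 + (-3 + 28)*10 = -183 + 25*10 = -183 + 250 = 67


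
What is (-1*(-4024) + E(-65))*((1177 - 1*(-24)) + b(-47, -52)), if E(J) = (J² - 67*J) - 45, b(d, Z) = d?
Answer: 14493086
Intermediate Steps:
E(J) = -45 + J² - 67*J
(-1*(-4024) + E(-65))*((1177 - 1*(-24)) + b(-47, -52)) = (-1*(-4024) + (-45 + (-65)² - 67*(-65)))*((1177 - 1*(-24)) - 47) = (4024 + (-45 + 4225 + 4355))*((1177 + 24) - 47) = (4024 + 8535)*(1201 - 47) = 12559*1154 = 14493086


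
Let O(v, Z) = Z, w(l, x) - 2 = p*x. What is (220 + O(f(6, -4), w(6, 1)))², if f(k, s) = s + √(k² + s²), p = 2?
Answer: 50176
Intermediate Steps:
w(l, x) = 2 + 2*x
(220 + O(f(6, -4), w(6, 1)))² = (220 + (2 + 2*1))² = (220 + (2 + 2))² = (220 + 4)² = 224² = 50176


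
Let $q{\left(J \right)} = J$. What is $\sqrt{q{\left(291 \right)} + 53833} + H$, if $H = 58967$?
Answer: $58967 + 2 \sqrt{13531} \approx 59200.0$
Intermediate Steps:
$\sqrt{q{\left(291 \right)} + 53833} + H = \sqrt{291 + 53833} + 58967 = \sqrt{54124} + 58967 = 2 \sqrt{13531} + 58967 = 58967 + 2 \sqrt{13531}$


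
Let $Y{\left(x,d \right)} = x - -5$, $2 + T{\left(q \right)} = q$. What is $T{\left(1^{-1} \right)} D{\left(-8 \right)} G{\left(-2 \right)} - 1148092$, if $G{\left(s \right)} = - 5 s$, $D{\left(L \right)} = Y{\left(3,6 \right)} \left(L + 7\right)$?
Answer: $-1148012$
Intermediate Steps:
$T{\left(q \right)} = -2 + q$
$Y{\left(x,d \right)} = 5 + x$ ($Y{\left(x,d \right)} = x + 5 = 5 + x$)
$D{\left(L \right)} = 56 + 8 L$ ($D{\left(L \right)} = \left(5 + 3\right) \left(L + 7\right) = 8 \left(7 + L\right) = 56 + 8 L$)
$T{\left(1^{-1} \right)} D{\left(-8 \right)} G{\left(-2 \right)} - 1148092 = \left(-2 + 1^{-1}\right) \left(56 + 8 \left(-8\right)\right) \left(\left(-5\right) \left(-2\right)\right) - 1148092 = \left(-2 + 1\right) \left(56 - 64\right) 10 - 1148092 = \left(-1\right) \left(-8\right) 10 - 1148092 = 8 \cdot 10 - 1148092 = 80 - 1148092 = -1148012$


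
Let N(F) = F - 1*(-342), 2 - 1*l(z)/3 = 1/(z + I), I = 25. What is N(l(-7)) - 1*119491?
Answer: -714859/6 ≈ -1.1914e+5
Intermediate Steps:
l(z) = 6 - 3/(25 + z) (l(z) = 6 - 3/(z + 25) = 6 - 3/(25 + z))
N(F) = 342 + F (N(F) = F + 342 = 342 + F)
N(l(-7)) - 1*119491 = (342 + 3*(49 + 2*(-7))/(25 - 7)) - 1*119491 = (342 + 3*(49 - 14)/18) - 119491 = (342 + 3*(1/18)*35) - 119491 = (342 + 35/6) - 119491 = 2087/6 - 119491 = -714859/6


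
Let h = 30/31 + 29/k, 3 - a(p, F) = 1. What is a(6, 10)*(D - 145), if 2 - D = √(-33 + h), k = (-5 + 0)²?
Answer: -286 - 2*I*√741706/155 ≈ -286.0 - 11.113*I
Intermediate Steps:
a(p, F) = 2 (a(p, F) = 3 - 1*1 = 3 - 1 = 2)
k = 25 (k = (-5)² = 25)
h = 1649/775 (h = 30/31 + 29/25 = 1649/775 ≈ 2.1277)
D = 2 - I*√741706/155 (D = 2 - √(-33 + 1649/775) = 2 - √(-23926/775) = 2 - I*√741706/155 ≈ 2.0 - 5.5563*I)
a(6, 10)*(D - 145) = 2*((2 - I*√741706/155) - 145) = 2*(-143 - I*√741706/155) = -286 - 2*I*√741706/155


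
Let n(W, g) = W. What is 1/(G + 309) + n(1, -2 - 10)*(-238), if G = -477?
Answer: -39985/168 ≈ -238.01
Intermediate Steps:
1/(G + 309) + n(1, -2 - 10)*(-238) = 1/(-477 + 309) + 1*(-238) = 1/(-168) - 238 = -1/168 - 238 = -39985/168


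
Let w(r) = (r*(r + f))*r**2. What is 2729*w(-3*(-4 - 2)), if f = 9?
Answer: 429719256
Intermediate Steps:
w(r) = r**3*(9 + r) (w(r) = (r*(r + 9))*r**2 = (r*(9 + r))*r**2 = r**3*(9 + r))
2729*w(-3*(-4 - 2)) = 2729*((-3*(-4 - 2))**3*(9 - 3*(-4 - 2))) = 2729*((-3*(-6))**3*(9 - 3*(-6))) = 2729*(18**3*(9 + 18)) = 2729*(5832*27) = 2729*157464 = 429719256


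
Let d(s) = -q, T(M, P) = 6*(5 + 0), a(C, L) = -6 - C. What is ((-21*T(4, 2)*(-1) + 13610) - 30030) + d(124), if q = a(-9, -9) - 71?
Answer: -15722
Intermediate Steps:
q = -68 (q = (-6 - 1*(-9)) - 71 = (-6 + 9) - 71 = 3 - 71 = -68)
T(M, P) = 30 (T(M, P) = 6*5 = 30)
d(s) = 68 (d(s) = -1*(-68) = 68)
((-21*T(4, 2)*(-1) + 13610) - 30030) + d(124) = ((-21*30*(-1) + 13610) - 30030) + 68 = ((-630*(-1) + 13610) - 30030) + 68 = ((630 + 13610) - 30030) + 68 = (14240 - 30030) + 68 = -15790 + 68 = -15722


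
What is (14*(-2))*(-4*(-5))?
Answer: -560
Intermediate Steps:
(14*(-2))*(-4*(-5)) = -28*20 = -560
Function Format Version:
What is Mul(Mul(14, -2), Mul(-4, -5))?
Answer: -560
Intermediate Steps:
Mul(Mul(14, -2), Mul(-4, -5)) = Mul(-28, 20) = -560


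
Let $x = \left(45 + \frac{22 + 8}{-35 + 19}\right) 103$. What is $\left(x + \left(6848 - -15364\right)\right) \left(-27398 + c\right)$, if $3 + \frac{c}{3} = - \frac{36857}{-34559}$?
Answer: $- \frac{100969989860301}{138236} \approx -7.3042 \cdot 10^{8}$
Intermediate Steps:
$x = \frac{35535}{8}$ ($x = \left(45 + \frac{30}{-16}\right) 103 = \left(45 + 30 \left(- \frac{1}{16}\right)\right) 103 = \left(45 - \frac{15}{8}\right) 103 = \frac{345}{8} \cdot 103 = \frac{35535}{8} \approx 4441.9$)
$c = - \frac{200460}{34559}$ ($c = -9 + 3 \left(- \frac{36857}{-34559}\right) = -9 + 3 \left(\left(-36857\right) \left(- \frac{1}{34559}\right)\right) = -9 + 3 \cdot \frac{36857}{34559} = -9 + \frac{110571}{34559} = - \frac{200460}{34559} \approx -5.8005$)
$\left(x + \left(6848 - -15364\right)\right) \left(-27398 + c\right) = \left(\frac{35535}{8} + \left(6848 - -15364\right)\right) \left(-27398 - \frac{200460}{34559}\right) = \left(\frac{35535}{8} + \left(6848 + 15364\right)\right) \left(- \frac{947047942}{34559}\right) = \left(\frac{35535}{8} + 22212\right) \left(- \frac{947047942}{34559}\right) = \frac{213231}{8} \left(- \frac{947047942}{34559}\right) = - \frac{100969989860301}{138236}$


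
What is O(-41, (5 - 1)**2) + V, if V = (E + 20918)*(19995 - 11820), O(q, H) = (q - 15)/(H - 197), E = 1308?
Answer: 32887256606/181 ≈ 1.8170e+8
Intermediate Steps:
O(q, H) = (-15 + q)/(-197 + H)
V = 181697550 (V = (1308 + 20918)*(19995 - 11820) = 22226*8175 = 181697550)
O(-41, (5 - 1)**2) + V = (-15 - 41)/(-197 + (5 - 1)**2) + 181697550 = -56/(-197 + 4**2) + 181697550 = -56/(-197 + 16) + 181697550 = -56/(-181) + 181697550 = -1/181*(-56) + 181697550 = 56/181 + 181697550 = 32887256606/181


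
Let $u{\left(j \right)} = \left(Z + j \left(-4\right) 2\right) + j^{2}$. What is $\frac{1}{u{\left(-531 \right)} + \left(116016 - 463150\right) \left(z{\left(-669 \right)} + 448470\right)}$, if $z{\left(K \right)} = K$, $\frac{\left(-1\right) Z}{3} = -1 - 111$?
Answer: $- \frac{1}{155446665789} \approx -6.4331 \cdot 10^{-12}$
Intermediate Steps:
$Z = 336$ ($Z = - 3 \left(-1 - 111\right) = \left(-3\right) \left(-112\right) = 336$)
$u{\left(j \right)} = 336 + j^{2} - 8 j$ ($u{\left(j \right)} = \left(336 + j \left(-4\right) 2\right) + j^{2} = \left(336 + - 4 j 2\right) + j^{2} = \left(336 - 8 j\right) + j^{2} = 336 + j^{2} - 8 j$)
$\frac{1}{u{\left(-531 \right)} + \left(116016 - 463150\right) \left(z{\left(-669 \right)} + 448470\right)} = \frac{1}{\left(336 + \left(-531\right)^{2} - -4248\right) + \left(116016 - 463150\right) \left(-669 + 448470\right)} = \frac{1}{\left(336 + 281961 + 4248\right) - 155446952334} = \frac{1}{286545 - 155446952334} = \frac{1}{-155446665789} = - \frac{1}{155446665789}$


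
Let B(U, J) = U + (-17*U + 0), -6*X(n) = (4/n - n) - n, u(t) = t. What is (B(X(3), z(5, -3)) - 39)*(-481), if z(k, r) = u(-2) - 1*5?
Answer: 222703/9 ≈ 24745.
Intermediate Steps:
z(k, r) = -7 (z(k, r) = -2 - 1*5 = -2 - 5 = -7)
X(n) = -2/(3*n) + n/3 (X(n) = -((4/n - n) - n)/6 = -((-n + 4/n) - n)/6 = -(-2*n + 4/n)/6 = -2/(3*n) + n/3)
B(U, J) = -16*U (B(U, J) = U - 17*U = -16*U)
(B(X(3), z(5, -3)) - 39)*(-481) = (-16*(-2 + 3²)/(3*3) - 39)*(-481) = (-16*(-2 + 9)/(3*3) - 39)*(-481) = (-16*7/(3*3) - 39)*(-481) = (-16*7/9 - 39)*(-481) = (-112/9 - 39)*(-481) = -463/9*(-481) = 222703/9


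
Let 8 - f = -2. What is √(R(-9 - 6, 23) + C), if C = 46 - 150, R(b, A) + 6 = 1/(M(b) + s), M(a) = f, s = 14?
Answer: I*√15834/12 ≈ 10.486*I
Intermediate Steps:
f = 10 (f = 8 - 1*(-2) = 8 + 2 = 10)
M(a) = 10
R(b, A) = -143/24 (R(b, A) = -6 + 1/(10 + 14) = -6 + 1/24 = -143/24)
C = -104
√(R(-9 - 6, 23) + C) = √(-143/24 - 104) = √(-2639/24) = I*√15834/12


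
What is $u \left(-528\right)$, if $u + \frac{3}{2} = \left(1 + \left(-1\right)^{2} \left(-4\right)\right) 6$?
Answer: $10296$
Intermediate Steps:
$u = - \frac{39}{2}$ ($u = - \frac{3}{2} + \left(1 + \left(-1\right)^{2} \left(-4\right)\right) 6 = - \frac{3}{2} + \left(1 + 1 \left(-4\right)\right) 6 = - \frac{3}{2} + \left(1 - 4\right) 6 = - \frac{3}{2} - 18 = - \frac{39}{2} \approx -19.5$)
$u \left(-528\right) = \left(- \frac{39}{2}\right) \left(-528\right) = 10296$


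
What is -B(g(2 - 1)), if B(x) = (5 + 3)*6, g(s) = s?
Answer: -48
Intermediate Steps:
B(x) = 48 (B(x) = 8*6 = 48)
-B(g(2 - 1)) = -1*48 = -48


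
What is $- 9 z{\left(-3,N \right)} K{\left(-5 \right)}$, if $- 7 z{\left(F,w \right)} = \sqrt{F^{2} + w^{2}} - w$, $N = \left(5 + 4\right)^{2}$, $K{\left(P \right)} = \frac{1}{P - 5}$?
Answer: $\frac{729}{70} - \frac{27 \sqrt{730}}{70} \approx -0.0071404$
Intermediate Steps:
$K{\left(P \right)} = \frac{1}{-5 + P}$
$N = 81$ ($N = 9^{2} = 81$)
$z{\left(F,w \right)} = - \frac{\sqrt{F^{2} + w^{2}}}{7} + \frac{w}{7}$ ($z{\left(F,w \right)} = - \frac{\sqrt{F^{2} + w^{2}} - w}{7} = - \frac{\sqrt{F^{2} + w^{2}}}{7} + \frac{w}{7}$)
$- 9 z{\left(-3,N \right)} K{\left(-5 \right)} = \frac{\left(-9\right) \left(- \frac{\sqrt{\left(-3\right)^{2} + 81^{2}}}{7} + \frac{1}{7} \cdot 81\right)}{-5 - 5} = \frac{\left(-9\right) \left(- \frac{\sqrt{9 + 6561}}{7} + \frac{81}{7}\right)}{-10} = - 9 \left(- \frac{\sqrt{6570}}{7} + \frac{81}{7}\right) \left(- \frac{1}{10}\right) = - 9 \left(- \frac{3 \sqrt{730}}{7} + \frac{81}{7}\right) \left(- \frac{1}{10}\right) = - 9 \left(\frac{81}{7} - \frac{3 \sqrt{730}}{7}\right) \left(- \frac{1}{10}\right) = \left(- \frac{729}{7} + \frac{27 \sqrt{730}}{7}\right) \left(- \frac{1}{10}\right) = \frac{729}{70} - \frac{27 \sqrt{730}}{70}$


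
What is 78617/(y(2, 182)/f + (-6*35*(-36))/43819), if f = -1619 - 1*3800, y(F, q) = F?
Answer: 18668012392337/40880002 ≈ 4.5665e+5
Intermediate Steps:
f = -5419 (f = -1619 - 3800 = -5419)
78617/(y(2, 182)/f + (-6*35*(-36))/43819) = 78617/(2/(-5419) + (-6*35*(-36))/43819) = 78617/(2*(-1/5419) - 210*(-36)*(1/43819)) = 78617/(-2/5419 + 7560*(1/43819)) = 78617/(-2/5419 + 7560/43819) = 78617/(40880002/237455161) = 78617*(237455161/40880002) = 18668012392337/40880002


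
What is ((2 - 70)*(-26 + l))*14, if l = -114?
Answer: 133280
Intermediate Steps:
((2 - 70)*(-26 + l))*14 = ((2 - 70)*(-26 - 114))*14 = -68*(-140)*14 = 9520*14 = 133280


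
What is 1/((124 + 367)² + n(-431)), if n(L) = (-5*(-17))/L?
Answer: 431/103905826 ≈ 4.1480e-6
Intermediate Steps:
n(L) = 85/L
1/((124 + 367)² + n(-431)) = 1/((124 + 367)² + 85/(-431)) = 1/(491² + 85*(-1/431)) = 1/(241081 - 85/431) = 1/(103905826/431) = 431/103905826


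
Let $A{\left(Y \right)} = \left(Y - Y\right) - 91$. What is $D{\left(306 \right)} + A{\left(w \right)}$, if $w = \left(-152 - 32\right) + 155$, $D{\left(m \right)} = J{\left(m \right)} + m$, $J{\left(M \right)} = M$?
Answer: $521$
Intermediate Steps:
$D{\left(m \right)} = 2 m$ ($D{\left(m \right)} = m + m = 2 m$)
$w = -29$ ($w = -184 + 155 = -29$)
$A{\left(Y \right)} = -91$ ($A{\left(Y \right)} = 0 - 91 = -91$)
$D{\left(306 \right)} + A{\left(w \right)} = 2 \cdot 306 - 91 = 612 - 91 = 521$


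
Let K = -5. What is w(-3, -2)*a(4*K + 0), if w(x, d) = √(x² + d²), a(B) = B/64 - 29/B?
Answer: 91*√13/80 ≈ 4.1013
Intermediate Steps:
a(B) = -29/B + B/64 (a(B) = B*(1/64) - 29/B = B/64 - 29/B = -29/B + B/64)
w(x, d) = √(d² + x²)
w(-3, -2)*a(4*K + 0) = √((-2)² + (-3)²)*(-29/(4*(-5) + 0) + (4*(-5) + 0)/64) = √(4 + 9)*(-29/(-20 + 0) + (-20 + 0)/64) = √13*(-29/(-20) + (1/64)*(-20)) = √13*(-29*(-1/20) - 5/16) = √13*(29/20 - 5/16) = √13*(91/80) = 91*√13/80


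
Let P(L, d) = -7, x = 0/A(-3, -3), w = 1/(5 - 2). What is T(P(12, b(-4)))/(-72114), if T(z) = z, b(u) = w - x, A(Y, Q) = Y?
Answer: 1/10302 ≈ 9.7068e-5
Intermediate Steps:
w = ⅓ (w = 1/3 = ⅓ ≈ 0.33333)
x = 0 (x = 0/(-3) = 0*(-⅓) = 0)
b(u) = ⅓ (b(u) = ⅓ - 1*0 = ⅓ + 0 = ⅓)
T(P(12, b(-4)))/(-72114) = -7/(-72114) = -7*(-1/72114) = 1/10302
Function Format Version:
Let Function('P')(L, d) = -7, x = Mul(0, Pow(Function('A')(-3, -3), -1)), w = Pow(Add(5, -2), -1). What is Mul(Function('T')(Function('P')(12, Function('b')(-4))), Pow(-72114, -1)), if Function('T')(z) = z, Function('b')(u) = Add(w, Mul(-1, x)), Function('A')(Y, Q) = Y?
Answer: Rational(1, 10302) ≈ 9.7068e-5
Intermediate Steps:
w = Rational(1, 3) (w = Pow(3, -1) = Rational(1, 3) ≈ 0.33333)
x = 0 (x = Mul(0, Pow(-3, -1)) = Mul(0, Rational(-1, 3)) = 0)
Function('b')(u) = Rational(1, 3) (Function('b')(u) = Add(Rational(1, 3), Mul(-1, 0)) = Add(Rational(1, 3), 0) = Rational(1, 3))
Mul(Function('T')(Function('P')(12, Function('b')(-4))), Pow(-72114, -1)) = Mul(-7, Pow(-72114, -1)) = Mul(-7, Rational(-1, 72114)) = Rational(1, 10302)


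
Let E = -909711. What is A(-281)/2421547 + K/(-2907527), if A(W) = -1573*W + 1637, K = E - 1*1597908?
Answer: 433073036479/414159604957 ≈ 1.0457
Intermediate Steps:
K = -2507619 (K = -909711 - 1*1597908 = -909711 - 1597908 = -2507619)
A(W) = 1637 - 1573*W
A(-281)/2421547 + K/(-2907527) = (1637 - 1573*(-281))/2421547 - 2507619/(-2907527) = (1637 + 442013)*(1/2421547) - 2507619*(-1/2907527) = 443650*(1/2421547) + 147507/171031 = 443650/2421547 + 147507/171031 = 433073036479/414159604957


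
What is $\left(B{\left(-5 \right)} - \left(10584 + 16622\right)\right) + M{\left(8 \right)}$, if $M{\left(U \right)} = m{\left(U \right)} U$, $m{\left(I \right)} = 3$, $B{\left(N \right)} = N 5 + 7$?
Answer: $-27200$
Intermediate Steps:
$B{\left(N \right)} = 7 + 5 N$ ($B{\left(N \right)} = 5 N + 7 = 7 + 5 N$)
$M{\left(U \right)} = 3 U$
$\left(B{\left(-5 \right)} - \left(10584 + 16622\right)\right) + M{\left(8 \right)} = \left(\left(7 + 5 \left(-5\right)\right) - \left(10584 + 16622\right)\right) + 3 \cdot 8 = \left(\left(7 - 25\right) - 27206\right) + 24 = \left(-18 - 27206\right) + 24 = -27224 + 24 = -27200$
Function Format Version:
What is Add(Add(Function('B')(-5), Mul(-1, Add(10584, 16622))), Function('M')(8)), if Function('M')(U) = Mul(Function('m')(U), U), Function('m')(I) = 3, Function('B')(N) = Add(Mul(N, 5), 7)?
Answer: -27200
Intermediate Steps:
Function('B')(N) = Add(7, Mul(5, N)) (Function('B')(N) = Add(Mul(5, N), 7) = Add(7, Mul(5, N)))
Function('M')(U) = Mul(3, U)
Add(Add(Function('B')(-5), Mul(-1, Add(10584, 16622))), Function('M')(8)) = Add(Add(Add(7, Mul(5, -5)), Mul(-1, Add(10584, 16622))), Mul(3, 8)) = Add(Add(Add(7, -25), Mul(-1, 27206)), 24) = Add(Add(-18, -27206), 24) = Add(-27224, 24) = -27200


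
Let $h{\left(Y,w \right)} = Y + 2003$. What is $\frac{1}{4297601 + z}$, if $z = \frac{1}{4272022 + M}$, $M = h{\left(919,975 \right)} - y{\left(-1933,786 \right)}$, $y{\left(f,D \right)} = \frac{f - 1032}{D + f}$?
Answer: $\frac{4903357803}{21072675397531750} \approx 2.3269 \cdot 10^{-7}$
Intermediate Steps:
$y{\left(f,D \right)} = \frac{-1032 + f}{D + f}$
$h{\left(Y,w \right)} = 2003 + Y$
$M = \frac{3348569}{1147}$ ($M = \left(2003 + 919\right) - \frac{-1032 - 1933}{786 - 1933} = 2922 - \frac{1}{-1147} \left(-2965\right) = 2922 - \left(- \frac{1}{1147}\right) \left(-2965\right) = 2922 - \frac{2965}{1147} = \frac{3348569}{1147} \approx 2919.4$)
$z = \frac{1147}{4903357803}$ ($z = \frac{1}{4272022 + \frac{3348569}{1147}} = \frac{1}{\frac{4903357803}{1147}} = \frac{1147}{4903357803} \approx 2.3392 \cdot 10^{-7}$)
$\frac{1}{4297601 + z} = \frac{1}{4297601 + \frac{1147}{4903357803}} = \frac{1}{\frac{21072675397531750}{4903357803}} = \frac{4903357803}{21072675397531750}$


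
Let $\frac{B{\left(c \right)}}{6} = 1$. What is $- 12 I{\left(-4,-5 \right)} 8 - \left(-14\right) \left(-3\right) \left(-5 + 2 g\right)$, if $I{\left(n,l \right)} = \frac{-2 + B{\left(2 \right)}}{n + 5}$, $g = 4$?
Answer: $-510$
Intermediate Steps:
$B{\left(c \right)} = 6$ ($B{\left(c \right)} = 6 \cdot 1 = 6$)
$I{\left(n,l \right)} = \frac{4}{5 + n}$ ($I{\left(n,l \right)} = \frac{-2 + 6}{n + 5} = \frac{4}{5 + n}$)
$- 12 I{\left(-4,-5 \right)} 8 - \left(-14\right) \left(-3\right) \left(-5 + 2 g\right) = - 12 \frac{4}{5 - 4} \cdot 8 - \left(-14\right) \left(-3\right) \left(-5 + 2 \cdot 4\right) = - 12 \cdot \frac{4}{1} \cdot 8 - 42 \left(-5 + 8\right) = - 12 \cdot 4 \cdot 1 \cdot 8 - 42 \cdot 3 = \left(-12\right) 4 \cdot 8 - 126 = \left(-48\right) 8 - 126 = -384 - 126 = -510$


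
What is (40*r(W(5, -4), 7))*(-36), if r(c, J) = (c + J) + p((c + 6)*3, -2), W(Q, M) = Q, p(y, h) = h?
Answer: -14400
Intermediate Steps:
r(c, J) = -2 + J + c (r(c, J) = (c + J) - 2 = (J + c) - 2 = -2 + J + c)
(40*r(W(5, -4), 7))*(-36) = (40*(-2 + 7 + 5))*(-36) = (40*10)*(-36) = 400*(-36) = -14400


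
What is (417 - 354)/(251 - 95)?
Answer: 21/52 ≈ 0.40385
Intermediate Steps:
(417 - 354)/(251 - 95) = 63/156 = 63*(1/156) = 21/52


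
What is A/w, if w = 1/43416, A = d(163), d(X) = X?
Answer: 7076808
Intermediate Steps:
A = 163
w = 1/43416 ≈ 2.3033e-5
A/w = 163/(1/43416) = 163*43416 = 7076808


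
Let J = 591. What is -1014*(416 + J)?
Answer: -1021098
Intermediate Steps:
-1014*(416 + J) = -1014*(416 + 591) = -1014*1007 = -1021098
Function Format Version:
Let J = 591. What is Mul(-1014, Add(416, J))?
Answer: -1021098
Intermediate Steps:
Mul(-1014, Add(416, J)) = Mul(-1014, Add(416, 591)) = Mul(-1014, 1007) = -1021098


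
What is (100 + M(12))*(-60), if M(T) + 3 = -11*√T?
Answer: -5820 + 1320*√3 ≈ -3533.7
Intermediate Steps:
M(T) = -3 - 11*√T
(100 + M(12))*(-60) = (100 + (-3 - 22*√3))*(-60) = (97 - 22*√3)*(-60) = -5820 + 1320*√3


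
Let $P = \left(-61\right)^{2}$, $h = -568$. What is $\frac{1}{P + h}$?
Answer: $\frac{1}{3153} \approx 0.00031716$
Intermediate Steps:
$P = 3721$
$\frac{1}{P + h} = \frac{1}{3721 - 568} = \frac{1}{3153}$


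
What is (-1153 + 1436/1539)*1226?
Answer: -2173736006/1539 ≈ -1.4124e+6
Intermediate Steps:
(-1153 + 1436/1539)*1226 = -1773031/1539*1226 = -2173736006/1539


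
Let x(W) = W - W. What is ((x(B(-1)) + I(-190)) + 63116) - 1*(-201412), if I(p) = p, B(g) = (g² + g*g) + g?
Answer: 264338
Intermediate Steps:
B(g) = g + 2*g² (B(g) = (g² + g²) + g = 2*g² + g = g + 2*g²)
x(W) = 0
((x(B(-1)) + I(-190)) + 63116) - 1*(-201412) = ((0 - 190) + 63116) - 1*(-201412) = (-190 + 63116) + 201412 = 62926 + 201412 = 264338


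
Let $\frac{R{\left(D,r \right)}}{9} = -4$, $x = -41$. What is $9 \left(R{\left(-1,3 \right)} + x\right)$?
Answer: $-693$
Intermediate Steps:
$R{\left(D,r \right)} = -36$ ($R{\left(D,r \right)} = 9 \left(-4\right) = -36$)
$9 \left(R{\left(-1,3 \right)} + x\right) = 9 \left(-36 - 41\right) = 9 \left(-77\right) = -693$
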